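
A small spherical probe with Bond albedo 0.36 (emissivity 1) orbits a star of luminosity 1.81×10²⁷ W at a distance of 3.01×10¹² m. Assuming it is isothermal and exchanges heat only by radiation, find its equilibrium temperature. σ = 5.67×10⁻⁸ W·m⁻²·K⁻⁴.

T ≈ 81.8 K

First find the stellar flux at distance d: S = L/(4πd²) = 1.81×10²⁷/(4π·(3.01×10¹²)²) = 15.90 W/m².
For an isothermal sphere, absorbed (1−a)S·πr² = emitted σ·4πr²·T⁴, so T⁴ = (1−a)S/(4σ).
T⁴ = 0.640·15.90/(4·5.67×10⁻⁸) = 4.486×10⁷ K⁴.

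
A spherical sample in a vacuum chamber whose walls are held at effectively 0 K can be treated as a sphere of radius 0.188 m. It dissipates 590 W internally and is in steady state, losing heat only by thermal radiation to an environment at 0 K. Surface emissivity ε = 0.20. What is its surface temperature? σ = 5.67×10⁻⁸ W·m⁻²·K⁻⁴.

Steady state: internal power = radiated power, P = εσA T⁴.
Radiating area A = 4πr² = 0.4441 m².
T⁴ = P/(εσA) = 590/(0.20·5.67×10⁻⁸·0.4441) = 1.171×10¹¹ K⁴.
T = (1.171×10¹¹)^(1/4).

T ≈ 585 K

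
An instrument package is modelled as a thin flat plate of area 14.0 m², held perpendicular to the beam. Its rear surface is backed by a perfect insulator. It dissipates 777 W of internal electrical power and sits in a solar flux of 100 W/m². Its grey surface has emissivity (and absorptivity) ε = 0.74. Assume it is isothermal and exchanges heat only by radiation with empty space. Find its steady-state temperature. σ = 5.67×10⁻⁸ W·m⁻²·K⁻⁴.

T ≈ 236 K

At steady state, absorbed solar power + internal power = radiated power.
Absorbed: α·S·A_cross = 0.74·100·14.00 = 1036 W (cross-section A).
Total input = 1036 + 777 = 1813 W.
Radiated: εσ·A_surf·T⁴ with A_surf = A = 14.00 m².
T⁴ = 1813/(0.74·5.67×10⁻⁸·14.00) = 3.086×10⁹ K⁴.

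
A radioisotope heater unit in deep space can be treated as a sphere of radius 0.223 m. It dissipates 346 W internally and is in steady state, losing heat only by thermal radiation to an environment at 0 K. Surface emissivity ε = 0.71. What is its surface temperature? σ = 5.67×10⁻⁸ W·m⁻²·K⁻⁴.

T ≈ 342 K

Steady state: internal power = radiated power, P = εσA T⁴.
Radiating area A = 4πr² = 0.6249 m².
T⁴ = P/(εσA) = 346/(0.71·5.67×10⁻⁸·0.6249) = 1.375×10¹⁰ K⁴.
T = (1.375×10¹⁰)^(1/4).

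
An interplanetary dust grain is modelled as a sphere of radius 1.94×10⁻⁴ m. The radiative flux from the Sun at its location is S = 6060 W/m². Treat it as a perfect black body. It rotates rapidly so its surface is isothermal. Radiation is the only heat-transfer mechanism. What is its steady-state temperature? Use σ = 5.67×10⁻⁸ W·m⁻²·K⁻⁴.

At equilibrium, absorbed power = emitted power.
Absorbing cross-section = πr² = 1.182×10⁻⁷ m²; emitting surface = 4πr² = 4.729×10⁻⁷ m² (ratio 4).
S·A_cross = εσ·A_surf·T⁴  ⇒  T⁴ = S/(4σ).
T⁴ = 1.00·6060/(4·5.67×10⁻⁸) = 2.672×10¹⁰ K⁴.
T = (2.672×10¹⁰)^(1/4).

T ≈ 404 K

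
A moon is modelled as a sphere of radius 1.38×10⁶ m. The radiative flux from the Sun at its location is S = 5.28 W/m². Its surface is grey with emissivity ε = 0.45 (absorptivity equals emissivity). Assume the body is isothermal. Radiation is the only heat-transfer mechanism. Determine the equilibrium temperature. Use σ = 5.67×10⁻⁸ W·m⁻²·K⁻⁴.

At equilibrium, absorbed power = emitted power.
Absorbing cross-section = πr² = 5.983×10¹² m²; emitting surface = 4πr² = 2.393×10¹³ m² (ratio 4).
εS·A_cross = εσ·A_surf·T⁴  ⇒  T⁴ = S/(4σ)   (ε cancels).
T⁴ = 5.28/(4·5.67×10⁻⁸) = 2.328×10⁷ K⁴.
T = (2.328×10⁷)^(1/4).

T ≈ 69.5 K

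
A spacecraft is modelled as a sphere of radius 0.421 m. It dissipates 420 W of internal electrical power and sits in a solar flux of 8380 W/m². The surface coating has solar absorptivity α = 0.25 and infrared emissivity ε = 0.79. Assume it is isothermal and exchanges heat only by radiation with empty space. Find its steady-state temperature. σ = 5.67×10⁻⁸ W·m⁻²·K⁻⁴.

T ≈ 355 K

At steady state, absorbed solar power + internal power = radiated power.
Absorbed: α·S·A_cross = 0.25·8380·0.5568 = 1167 W (cross-section πr²).
Total input = 1167 + 420 = 1587 W.
Radiated: εσ·A_surf·T⁴ with A_surf = 4πr² = 2.227 m².
T⁴ = 1587/(0.79·5.67×10⁻⁸·2.227) = 1.590×10¹⁰ K⁴.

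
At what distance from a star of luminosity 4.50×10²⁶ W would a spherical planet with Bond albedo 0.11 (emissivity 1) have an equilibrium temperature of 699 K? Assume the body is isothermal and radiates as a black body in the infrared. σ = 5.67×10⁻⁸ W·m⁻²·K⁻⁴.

For an isothermal black-emitting sphere, (1−a)S·πr² = σ·4πr²·T⁴ ⇒ S = 4σT⁴/(1−a).
S = 4·5.67×10⁻⁸·(699)⁴/0.890 = 60840 W/m².
Flux falls as S = L/(4πd²), so d = √(L/(4πS)) = √(4.50×10²⁶/(4π·60840)).

d ≈ 2.43×10¹⁰ m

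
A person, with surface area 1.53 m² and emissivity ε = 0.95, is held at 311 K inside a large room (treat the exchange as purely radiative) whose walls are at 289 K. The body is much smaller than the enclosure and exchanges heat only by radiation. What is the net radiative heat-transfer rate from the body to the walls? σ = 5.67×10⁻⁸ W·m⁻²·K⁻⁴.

P_net ≈ 196 W

For a small grey body in a large enclosure: P_net = εσA(T_body⁴ − T_wall⁴).
A = 1.53 m²; T_body⁴ − T_wall⁴ = 9.355×10⁹ − 6.976×10⁹ = 2.379×10⁹ K⁴.
|P_net| = 0.95·5.67×10⁻⁸·1.530·2.379×10⁹.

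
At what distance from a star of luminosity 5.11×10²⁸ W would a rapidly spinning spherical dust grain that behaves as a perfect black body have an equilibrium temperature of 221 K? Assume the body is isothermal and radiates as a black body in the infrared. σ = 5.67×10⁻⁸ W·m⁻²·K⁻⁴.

For an isothermal black-emitting sphere, (1−a)S·πr² = σ·4πr²·T⁴ ⇒ S = 4σT⁴/(1−a).
S = 4·5.67×10⁻⁸·(221)⁴/1.00 = 541.0 W/m².
Flux falls as S = L/(4πd²), so d = √(L/(4πS)) = √(5.11×10²⁸/(4π·541.0)).

d ≈ 2.74×10¹² m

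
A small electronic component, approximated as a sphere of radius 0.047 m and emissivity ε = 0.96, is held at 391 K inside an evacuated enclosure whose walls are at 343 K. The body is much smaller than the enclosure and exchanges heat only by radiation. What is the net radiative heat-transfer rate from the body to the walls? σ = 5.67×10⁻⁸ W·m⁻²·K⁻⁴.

P_net ≈ 14.4 W

For a small grey body in a large enclosure: P_net = εσA(T_body⁴ − T_wall⁴).
A = 4πr² = 0.02776 m²; T_body⁴ − T_wall⁴ = 2.337×10¹⁰ − 1.384×10¹⁰ = 9.531×10⁹ K⁴.
|P_net| = 0.96·5.67×10⁻⁸·0.02776·9.531×10⁹.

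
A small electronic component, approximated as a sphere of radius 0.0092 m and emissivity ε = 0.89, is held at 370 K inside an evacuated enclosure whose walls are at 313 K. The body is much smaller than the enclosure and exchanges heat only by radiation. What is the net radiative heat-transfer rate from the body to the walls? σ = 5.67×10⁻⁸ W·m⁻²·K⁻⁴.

P_net ≈ 0.491 W

For a small grey body in a large enclosure: P_net = εσA(T_body⁴ − T_wall⁴).
A = 4πr² = 0.001064 m²; T_body⁴ − T_wall⁴ = 1.874×10¹⁰ − 9.598×10⁹ = 9.144×10⁹ K⁴.
|P_net| = 0.89·5.67×10⁻⁸·0.001064·9.144×10⁹.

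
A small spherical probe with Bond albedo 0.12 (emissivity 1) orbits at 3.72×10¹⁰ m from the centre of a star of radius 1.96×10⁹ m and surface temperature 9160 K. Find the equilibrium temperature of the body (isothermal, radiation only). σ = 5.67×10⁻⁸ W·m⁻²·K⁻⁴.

T ≈ 1440 K

The star's surface emits σT_*⁴; at distance d the flux is S = σT_*⁴(R_*/d)².
S = 5.67×10⁻⁸·(9160)⁴·(1.96×10⁹/3.72×10¹⁰)² = 1.108×10⁶ W/m².
For an isothermal sphere T⁴ = (1−a)S/(4σ) = 4.300×10¹² K⁴.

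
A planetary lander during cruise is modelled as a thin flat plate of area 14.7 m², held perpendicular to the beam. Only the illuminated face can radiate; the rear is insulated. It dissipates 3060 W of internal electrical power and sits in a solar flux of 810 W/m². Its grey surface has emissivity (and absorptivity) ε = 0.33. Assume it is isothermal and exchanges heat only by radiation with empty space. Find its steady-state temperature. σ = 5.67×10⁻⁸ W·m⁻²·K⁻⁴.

At steady state, absorbed solar power + internal power = radiated power.
Absorbed: α·S·A_cross = 0.33·810·14.70 = 3929 W (cross-section A).
Total input = 3929 + 3060 = 6989 W.
Radiated: εσ·A_surf·T⁴ with A_surf = A = 14.70 m².
T⁴ = 6989/(0.33·5.67×10⁻⁸·14.70) = 2.541×10¹⁰ K⁴.

T ≈ 399 K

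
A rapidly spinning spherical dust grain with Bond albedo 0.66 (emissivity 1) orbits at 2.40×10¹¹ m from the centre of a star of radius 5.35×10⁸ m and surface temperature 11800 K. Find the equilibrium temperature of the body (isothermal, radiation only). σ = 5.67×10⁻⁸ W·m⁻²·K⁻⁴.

The star's surface emits σT_*⁴; at distance d the flux is S = σT_*⁴(R_*/d)².
S = 5.67×10⁻⁸·(11800)⁴·(5.35×10⁸/2.40×10¹¹)² = 5463 W/m².
For an isothermal sphere T⁴ = (1−a)S/(4σ) = 8.189×10⁹ K⁴.

T ≈ 301 K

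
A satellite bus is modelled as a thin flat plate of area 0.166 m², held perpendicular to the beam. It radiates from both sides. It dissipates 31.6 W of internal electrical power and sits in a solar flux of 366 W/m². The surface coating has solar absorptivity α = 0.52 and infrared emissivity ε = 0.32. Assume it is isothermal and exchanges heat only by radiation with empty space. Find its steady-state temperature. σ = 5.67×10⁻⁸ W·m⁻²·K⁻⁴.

At steady state, absorbed solar power + internal power = radiated power.
Absorbed: α·S·A_cross = 0.52·366·0.1660 = 31.59 W (cross-section A).
Total input = 31.59 + 31.6 = 63.19 W.
Radiated: εσ·A_surf·T⁴ with A_surf = 2A = 0.3320 m².
T⁴ = 63.19/(0.32·5.67×10⁻⁸·0.3320) = 1.049×10¹⁰ K⁴.

T ≈ 320 K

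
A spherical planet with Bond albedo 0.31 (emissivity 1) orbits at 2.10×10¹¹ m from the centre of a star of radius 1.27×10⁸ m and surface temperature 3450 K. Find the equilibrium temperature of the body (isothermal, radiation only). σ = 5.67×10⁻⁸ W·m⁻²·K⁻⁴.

The star's surface emits σT_*⁴; at distance d the flux is S = σT_*⁴(R_*/d)².
S = 5.67×10⁻⁸·(3450)⁴·(1.27×10⁸/2.10×10¹¹)² = 2.938 W/m².
For an isothermal sphere T⁴ = (1−a)S/(4σ) = 8.938×10⁶ K⁴.

T ≈ 54.7 K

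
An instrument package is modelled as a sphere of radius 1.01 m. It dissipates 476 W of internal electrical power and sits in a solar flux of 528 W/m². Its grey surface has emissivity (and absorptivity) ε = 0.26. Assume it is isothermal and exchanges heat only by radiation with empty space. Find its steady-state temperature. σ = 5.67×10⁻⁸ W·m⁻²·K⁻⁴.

At steady state, absorbed solar power + internal power = radiated power.
Absorbed: α·S·A_cross = 0.26·528·3.205 = 439.9 W (cross-section πr²).
Total input = 439.9 + 476 = 915.9 W.
Radiated: εσ·A_surf·T⁴ with A_surf = 4πr² = 12.82 m².
T⁴ = 915.9/(0.26·5.67×10⁻⁸·12.82) = 4.847×10⁹ K⁴.

T ≈ 264 K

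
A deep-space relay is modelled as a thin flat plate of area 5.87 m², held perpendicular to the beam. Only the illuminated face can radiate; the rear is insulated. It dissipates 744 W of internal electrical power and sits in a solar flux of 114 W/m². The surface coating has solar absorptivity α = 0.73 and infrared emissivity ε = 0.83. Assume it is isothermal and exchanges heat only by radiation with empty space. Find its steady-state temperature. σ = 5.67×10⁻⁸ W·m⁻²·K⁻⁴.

T ≈ 258 K

At steady state, absorbed solar power + internal power = radiated power.
Absorbed: α·S·A_cross = 0.73·114·5.870 = 488.5 W (cross-section A).
Total input = 488.5 + 744 = 1233 W.
Radiated: εσ·A_surf·T⁴ with A_surf = A = 5.870 m².
T⁴ = 1233/(0.83·5.67×10⁻⁸·5.870) = 4.462×10⁹ K⁴.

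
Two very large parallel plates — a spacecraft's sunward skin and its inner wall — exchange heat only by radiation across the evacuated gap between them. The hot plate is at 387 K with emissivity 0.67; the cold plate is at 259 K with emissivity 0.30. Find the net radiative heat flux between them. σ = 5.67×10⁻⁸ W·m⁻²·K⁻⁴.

q ≈ 266 W/m²

For two infinite grey parallel plates, q = σ(T₁⁴ − T₂⁴)/(1/ε₁ + 1/ε₂ − 1).
T₁⁴ − T₂⁴ = 2.243×10¹⁰ − 4.500×10⁹ = 1.793×10¹⁰ K⁴.
1/ε₁ + 1/ε₂ − 1 = 1.493 + 3.333 − 1 = 3.826.
q = 5.67×10⁻⁸ × 1.793×10¹⁰ / 3.826.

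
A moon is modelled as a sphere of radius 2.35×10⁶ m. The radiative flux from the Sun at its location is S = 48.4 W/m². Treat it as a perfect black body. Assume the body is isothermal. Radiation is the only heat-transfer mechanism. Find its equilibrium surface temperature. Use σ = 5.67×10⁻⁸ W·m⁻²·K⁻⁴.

At equilibrium, absorbed power = emitted power.
Absorbing cross-section = πr² = 1.735×10¹³ m²; emitting surface = 4πr² = 6.940×10¹³ m² (ratio 4).
S·A_cross = εσ·A_surf·T⁴  ⇒  T⁴ = S/(4σ).
T⁴ = 1.00·48.4/(4·5.67×10⁻⁸) = 2.134×10⁸ K⁴.
T = (2.134×10⁸)^(1/4).

T ≈ 121 K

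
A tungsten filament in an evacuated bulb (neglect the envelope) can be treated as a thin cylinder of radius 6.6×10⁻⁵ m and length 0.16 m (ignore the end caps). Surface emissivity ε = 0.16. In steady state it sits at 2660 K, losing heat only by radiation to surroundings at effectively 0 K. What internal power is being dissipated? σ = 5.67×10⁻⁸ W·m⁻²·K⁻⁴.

Steady state: P = εσA T⁴.
A = 2πrL = 6.635×10⁻⁵ m²; T⁴ = (2660)⁴ = 5.006×10¹³ K⁴.
P = 0.16 × 5.67×10⁻⁸ × 6.635×10⁻⁵ × 5.006×10¹³.

P ≈ 30.1 W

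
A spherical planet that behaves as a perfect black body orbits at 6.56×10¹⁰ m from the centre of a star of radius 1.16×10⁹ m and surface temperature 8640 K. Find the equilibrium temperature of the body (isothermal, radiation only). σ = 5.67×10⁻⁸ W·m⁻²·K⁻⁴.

T ≈ 812 K

The star's surface emits σT_*⁴; at distance d the flux is S = σT_*⁴(R_*/d)².
S = 5.67×10⁻⁸·(8640)⁴·(1.16×10⁹/6.56×10¹⁰)² = 98800 W/m².
For an isothermal sphere T⁴ = (1−a)S/(4σ) = 4.356×10¹¹ K⁴.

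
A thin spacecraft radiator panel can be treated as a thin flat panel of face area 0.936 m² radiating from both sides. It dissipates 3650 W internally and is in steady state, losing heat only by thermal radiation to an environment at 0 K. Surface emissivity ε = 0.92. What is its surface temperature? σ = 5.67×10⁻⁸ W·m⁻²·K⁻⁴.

T ≈ 440 K

Steady state: internal power = radiated power, P = εσA T⁴.
Radiating area A = 2·0.936 = 1.872 m².
T⁴ = P/(εσA) = 3650/(0.92·5.67×10⁻⁸·1.872) = 3.738×10¹⁰ K⁴.
T = (3.738×10¹⁰)^(1/4).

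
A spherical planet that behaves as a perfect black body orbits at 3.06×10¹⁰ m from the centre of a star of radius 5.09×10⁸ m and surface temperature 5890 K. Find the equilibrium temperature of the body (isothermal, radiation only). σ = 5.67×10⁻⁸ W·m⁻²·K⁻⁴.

T ≈ 537 K

The star's surface emits σT_*⁴; at distance d the flux is S = σT_*⁴(R_*/d)².
S = 5.67×10⁻⁸·(5890)⁴·(5.09×10⁸/3.06×10¹⁰)² = 18880 W/m².
For an isothermal sphere T⁴ = (1−a)S/(4σ) = 8.325×10¹⁰ K⁴.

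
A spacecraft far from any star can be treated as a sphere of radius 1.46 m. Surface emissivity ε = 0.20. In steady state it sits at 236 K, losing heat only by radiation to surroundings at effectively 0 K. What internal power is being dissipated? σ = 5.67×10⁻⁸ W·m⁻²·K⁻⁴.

Steady state: P = εσA T⁴.
A = 4πr² = 26.79 m²; T⁴ = (236)⁴ = 3.102×10⁹ K⁴.
P = 0.20 × 5.67×10⁻⁸ × 26.79 × 3.102×10⁹.

P ≈ 942 W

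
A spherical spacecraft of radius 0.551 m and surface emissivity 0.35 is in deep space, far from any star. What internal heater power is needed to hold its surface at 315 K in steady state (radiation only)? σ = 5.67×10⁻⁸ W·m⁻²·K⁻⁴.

P = εσ·4πr²·T⁴.
4πr² = 3.815 m²; T⁴ = 9.846×10⁹ K⁴.
P = 0.35·5.67×10⁻⁸·3.815·9.846×10⁹.

P ≈ 745 W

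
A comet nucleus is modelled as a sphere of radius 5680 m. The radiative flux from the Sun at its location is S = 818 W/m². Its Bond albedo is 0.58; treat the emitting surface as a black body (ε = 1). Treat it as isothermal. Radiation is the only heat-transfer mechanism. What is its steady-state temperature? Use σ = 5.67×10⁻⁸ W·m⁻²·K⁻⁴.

T ≈ 197 K

At equilibrium, absorbed power = emitted power.
Absorbing cross-section = πr² = 1.014×10⁸ m²; emitting surface = 4πr² = 4.054×10⁸ m² (ratio 4).
(1−a)S·A_cross = εσ·A_surf·T⁴  ⇒  T⁴ = (1−a)S/(4σ).
T⁴ = 0.420·818/(4·5.67×10⁻⁸) = 1.515×10⁹ K⁴.
T = (1.515×10⁹)^(1/4).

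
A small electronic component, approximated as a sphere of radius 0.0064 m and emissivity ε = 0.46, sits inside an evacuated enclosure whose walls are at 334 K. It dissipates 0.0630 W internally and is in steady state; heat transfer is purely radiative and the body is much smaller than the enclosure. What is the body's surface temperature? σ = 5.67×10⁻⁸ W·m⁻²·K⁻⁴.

For a small grey body in a large enclosure, net radiated power = εσA(T⁴ − T_w⁴).
Steady state: P = εσA(T⁴ − T_w⁴) with A = 4πr² = 5.147×10⁻⁴ m².
T⁴ = P/(εσA) + T_w⁴ = 0.0630/(0.46·5.67×10⁻⁸·5.147×10⁻⁴) + (334)⁴
    = 4.693×10⁹ + 1.244×10¹⁰ = 1.714×10¹⁰ K⁴.

T ≈ 362 K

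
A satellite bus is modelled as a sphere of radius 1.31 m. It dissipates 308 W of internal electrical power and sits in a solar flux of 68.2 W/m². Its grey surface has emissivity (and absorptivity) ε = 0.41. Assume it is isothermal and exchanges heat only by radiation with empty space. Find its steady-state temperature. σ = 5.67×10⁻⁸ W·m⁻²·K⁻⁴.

At steady state, absorbed solar power + internal power = radiated power.
Absorbed: α·S·A_cross = 0.41·68.2·5.391 = 150.8 W (cross-section πr²).
Total input = 150.8 + 308 = 458.8 W.
Radiated: εσ·A_surf·T⁴ with A_surf = 4πr² = 21.57 m².
T⁴ = 458.8/(0.41·5.67×10⁻⁸·21.57) = 9.151×10⁸ K⁴.

T ≈ 174 K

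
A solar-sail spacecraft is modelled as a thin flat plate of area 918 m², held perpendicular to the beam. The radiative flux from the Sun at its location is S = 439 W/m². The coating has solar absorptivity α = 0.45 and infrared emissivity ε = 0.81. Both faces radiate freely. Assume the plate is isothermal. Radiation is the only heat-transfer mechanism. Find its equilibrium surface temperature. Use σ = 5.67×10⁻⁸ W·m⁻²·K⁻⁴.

T ≈ 215 K

At equilibrium, absorbed power = emitted power.
Absorbing cross-section = A = 918.0 m²; emitting surface = 2A = 1836 m² (ratio 2).
αS·A_cross = εσ·A_surf·T⁴  ⇒  T⁴ = αS/(ε·2σ).
T⁴ = 0.450·439/(0.81·2·5.67×10⁻⁸) = 2.151×10⁹ K⁴.
T = (2.151×10⁹)^(1/4).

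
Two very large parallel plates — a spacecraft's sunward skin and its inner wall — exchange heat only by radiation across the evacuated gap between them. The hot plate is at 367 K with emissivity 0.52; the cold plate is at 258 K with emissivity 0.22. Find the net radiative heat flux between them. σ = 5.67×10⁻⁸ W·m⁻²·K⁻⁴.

For two infinite grey parallel plates, q = σ(T₁⁴ − T₂⁴)/(1/ε₁ + 1/ε₂ − 1).
T₁⁴ − T₂⁴ = 1.814×10¹⁰ − 4.431×10⁹ = 1.371×10¹⁰ K⁴.
1/ε₁ + 1/ε₂ − 1 = 1.923 + 4.545 − 1 = 5.469.
q = 5.67×10⁻⁸ × 1.371×10¹⁰ / 5.469.

q ≈ 142 W/m²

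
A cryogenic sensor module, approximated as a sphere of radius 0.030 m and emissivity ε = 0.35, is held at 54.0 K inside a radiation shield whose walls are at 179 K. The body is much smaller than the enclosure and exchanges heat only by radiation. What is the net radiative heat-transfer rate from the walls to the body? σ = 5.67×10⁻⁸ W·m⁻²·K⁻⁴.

P_net ≈ 0.229 W

For a small grey body in a large enclosure: P_net = εσA(T_body⁴ − T_wall⁴).
A = 4πr² = 0.01131 m²; T_body⁴ − T_wall⁴ = 8.503×10⁶ − 1.027×10⁹ = -1.018×10⁹ K⁴.
|P_net| = 0.35·5.67×10⁻⁸·0.01131·1.018×10⁹.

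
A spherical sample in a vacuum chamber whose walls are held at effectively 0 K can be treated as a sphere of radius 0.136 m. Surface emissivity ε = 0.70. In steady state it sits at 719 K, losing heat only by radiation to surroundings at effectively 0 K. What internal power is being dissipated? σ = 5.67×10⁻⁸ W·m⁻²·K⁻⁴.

P ≈ 2470 W

Steady state: P = εσA T⁴.
A = 4πr² = 0.2324 m²; T⁴ = (719)⁴ = 2.672×10¹¹ K⁴.
P = 0.70 × 5.67×10⁻⁸ × 0.2324 × 2.672×10¹¹.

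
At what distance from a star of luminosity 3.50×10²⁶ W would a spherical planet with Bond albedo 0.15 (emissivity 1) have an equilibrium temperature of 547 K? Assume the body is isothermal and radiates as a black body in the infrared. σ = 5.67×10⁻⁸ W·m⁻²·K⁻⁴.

For an isothermal black-emitting sphere, (1−a)S·πr² = σ·4πr²·T⁴ ⇒ S = 4σT⁴/(1−a).
S = 4·5.67×10⁻⁸·(547)⁴/0.850 = 23890 W/m².
Flux falls as S = L/(4πd²), so d = √(L/(4πS)) = √(3.50×10²⁶/(4π·23890)).

d ≈ 3.41×10¹⁰ m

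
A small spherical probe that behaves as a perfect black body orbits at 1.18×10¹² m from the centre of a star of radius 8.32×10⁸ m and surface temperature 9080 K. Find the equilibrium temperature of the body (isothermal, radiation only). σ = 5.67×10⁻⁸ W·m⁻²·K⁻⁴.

The star's surface emits σT_*⁴; at distance d the flux is S = σT_*⁴(R_*/d)².
S = 5.67×10⁻⁸·(9080)⁴·(8.32×10⁸/1.18×10¹²)² = 191.6 W/m².
For an isothermal sphere T⁴ = (1−a)S/(4σ) = 8.448×10⁸ K⁴.

T ≈ 170 K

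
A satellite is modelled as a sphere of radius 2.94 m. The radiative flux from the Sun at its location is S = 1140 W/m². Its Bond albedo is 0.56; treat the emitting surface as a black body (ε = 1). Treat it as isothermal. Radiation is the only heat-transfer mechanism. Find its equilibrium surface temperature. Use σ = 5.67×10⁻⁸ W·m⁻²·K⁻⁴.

T ≈ 217 K

At equilibrium, absorbed power = emitted power.
Absorbing cross-section = πr² = 27.15 m²; emitting surface = 4πr² = 108.6 m² (ratio 4).
(1−a)S·A_cross = εσ·A_surf·T⁴  ⇒  T⁴ = (1−a)S/(4σ).
T⁴ = 0.440·1140/(4·5.67×10⁻⁸) = 2.212×10⁹ K⁴.
T = (2.212×10⁹)^(1/4).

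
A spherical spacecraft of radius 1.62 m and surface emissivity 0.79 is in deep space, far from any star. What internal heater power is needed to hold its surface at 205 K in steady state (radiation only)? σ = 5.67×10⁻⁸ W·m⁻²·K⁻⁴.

P ≈ 2610 W

P = εσ·4πr²·T⁴.
4πr² = 32.98 m²; T⁴ = 1.766×10⁹ K⁴.
P = 0.79·5.67×10⁻⁸·32.98·1.766×10⁹.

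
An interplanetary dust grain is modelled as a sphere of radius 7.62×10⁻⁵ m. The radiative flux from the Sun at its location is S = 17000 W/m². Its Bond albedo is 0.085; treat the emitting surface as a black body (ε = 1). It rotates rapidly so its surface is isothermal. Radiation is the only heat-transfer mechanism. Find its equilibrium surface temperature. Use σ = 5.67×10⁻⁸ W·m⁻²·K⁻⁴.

T ≈ 512 K

At equilibrium, absorbed power = emitted power.
Absorbing cross-section = πr² = 1.824×10⁻⁸ m²; emitting surface = 4πr² = 7.297×10⁻⁸ m² (ratio 4).
(1−a)S·A_cross = εσ·A_surf·T⁴  ⇒  T⁴ = (1−a)S/(4σ).
T⁴ = 0.915·17000/(4·5.67×10⁻⁸) = 6.858×10¹⁰ K⁴.
T = (6.858×10¹⁰)^(1/4).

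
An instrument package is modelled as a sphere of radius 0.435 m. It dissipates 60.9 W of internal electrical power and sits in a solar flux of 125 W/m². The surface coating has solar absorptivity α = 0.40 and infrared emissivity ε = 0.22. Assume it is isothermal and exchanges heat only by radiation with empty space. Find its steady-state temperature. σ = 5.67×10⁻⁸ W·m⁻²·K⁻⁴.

T ≈ 235 K

At steady state, absorbed solar power + internal power = radiated power.
Absorbed: α·S·A_cross = 0.40·125·0.5945 = 29.72 W (cross-section πr²).
Total input = 29.72 + 60.9 = 90.62 W.
Radiated: εσ·A_surf·T⁴ with A_surf = 4πr² = 2.378 m².
T⁴ = 90.62/(0.22·5.67×10⁻⁸·2.378) = 3.055×10⁹ K⁴.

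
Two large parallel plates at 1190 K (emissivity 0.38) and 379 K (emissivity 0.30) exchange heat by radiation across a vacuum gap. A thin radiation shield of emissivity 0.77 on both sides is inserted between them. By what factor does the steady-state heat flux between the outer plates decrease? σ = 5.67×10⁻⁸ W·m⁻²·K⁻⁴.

factor ≈ 1.32

Without shield: q₀ = σΔ(T⁴)/(1/ε₁+1/ε₂−1) with denominator 4.965.
With shield the two gaps are in series; the resistances add: (1/ε₁+1/ε_s−1)+(1/ε_s+1/ε₂−1) = 2.930+3.632 = 6.562.
Heat-flux ratio q₀/q = 6.562/4.965.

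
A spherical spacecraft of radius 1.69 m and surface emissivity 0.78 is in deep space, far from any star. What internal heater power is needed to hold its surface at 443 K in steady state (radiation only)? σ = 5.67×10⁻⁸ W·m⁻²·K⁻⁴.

P = εσ·4πr²·T⁴.
4πr² = 35.89 m²; T⁴ = 3.851×10¹⁰ K⁴.
P = 0.78·5.67×10⁻⁸·35.89·3.851×10¹⁰.

P ≈ 61100 W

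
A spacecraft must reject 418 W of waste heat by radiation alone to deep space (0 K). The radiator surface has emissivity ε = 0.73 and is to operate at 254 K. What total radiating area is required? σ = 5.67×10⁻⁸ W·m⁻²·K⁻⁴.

A ≈ 2.43 m²

P = εσA T⁴ ⇒ A = P/(εσT⁴).
T⁴ = 4.162×10⁹ K⁴.
A = 418/(0.73 × 5.67×10⁻⁸ × 4.162×10⁹).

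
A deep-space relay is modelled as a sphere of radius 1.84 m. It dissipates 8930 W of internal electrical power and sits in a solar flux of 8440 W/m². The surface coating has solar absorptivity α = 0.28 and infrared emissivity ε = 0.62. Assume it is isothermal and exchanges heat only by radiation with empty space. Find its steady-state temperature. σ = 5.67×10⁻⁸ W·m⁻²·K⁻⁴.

T ≈ 388 K

At steady state, absorbed solar power + internal power = radiated power.
Absorbed: α·S·A_cross = 0.28·8440·10.64 = 25140 W (cross-section πr²).
Total input = 25140 + 8930 = 34070 W.
Radiated: εσ·A_surf·T⁴ with A_surf = 4πr² = 42.54 m².
T⁴ = 34070/(0.62·5.67×10⁻⁸·42.54) = 2.278×10¹⁰ K⁴.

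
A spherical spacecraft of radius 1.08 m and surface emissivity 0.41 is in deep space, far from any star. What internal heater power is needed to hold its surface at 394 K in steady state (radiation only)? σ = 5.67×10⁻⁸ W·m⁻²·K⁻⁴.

P = εσ·4πr²·T⁴.
4πr² = 14.66 m²; T⁴ = 2.410×10¹⁰ K⁴.
P = 0.41·5.67×10⁻⁸·14.66·2.410×10¹⁰.

P ≈ 8210 W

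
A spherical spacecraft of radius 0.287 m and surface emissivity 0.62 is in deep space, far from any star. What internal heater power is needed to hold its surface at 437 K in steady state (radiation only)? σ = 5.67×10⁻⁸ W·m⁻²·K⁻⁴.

P ≈ 1330 W

P = εσ·4πr²·T⁴.
4πr² = 1.035 m²; T⁴ = 3.647×10¹⁰ K⁴.
P = 0.62·5.67×10⁻⁸·1.035·3.647×10¹⁰.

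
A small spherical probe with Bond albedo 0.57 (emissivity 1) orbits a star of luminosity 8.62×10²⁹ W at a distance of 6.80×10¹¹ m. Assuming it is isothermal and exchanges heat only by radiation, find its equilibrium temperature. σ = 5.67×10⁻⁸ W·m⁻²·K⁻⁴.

First find the stellar flux at distance d: S = L/(4πd²) = 8.62×10²⁹/(4π·(6.80×10¹¹)²) = 1.483×10⁵ W/m².
For an isothermal sphere, absorbed (1−a)S·πr² = emitted σ·4πr²·T⁴, so T⁴ = (1−a)S/(4σ).
T⁴ = 0.430·1.483×10⁵/(4·5.67×10⁻⁸) = 2.813×10¹¹ K⁴.

T ≈ 728 K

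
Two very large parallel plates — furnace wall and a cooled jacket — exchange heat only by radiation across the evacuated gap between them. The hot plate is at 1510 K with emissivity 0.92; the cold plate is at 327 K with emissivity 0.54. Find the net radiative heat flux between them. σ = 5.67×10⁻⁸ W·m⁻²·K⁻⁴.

For two infinite grey parallel plates, q = σ(T₁⁴ − T₂⁴)/(1/ε₁ + 1/ε₂ − 1).
T₁⁴ − T₂⁴ = 5.199×10¹² − 1.143×10¹⁰ = 5.187×10¹² K⁴.
1/ε₁ + 1/ε₂ − 1 = 1.087 + 1.852 − 1 = 1.939.
q = 5.67×10⁻⁸ × 5.187×10¹² / 1.939.

q ≈ 1.52×10⁵ W/m²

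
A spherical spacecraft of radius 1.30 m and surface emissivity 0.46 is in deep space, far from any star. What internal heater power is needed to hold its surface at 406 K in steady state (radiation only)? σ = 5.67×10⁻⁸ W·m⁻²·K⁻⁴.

P = εσ·4πr²·T⁴.
4πr² = 21.24 m²; T⁴ = 2.717×10¹⁰ K⁴.
P = 0.46·5.67×10⁻⁸·21.24·2.717×10¹⁰.

P ≈ 15100 W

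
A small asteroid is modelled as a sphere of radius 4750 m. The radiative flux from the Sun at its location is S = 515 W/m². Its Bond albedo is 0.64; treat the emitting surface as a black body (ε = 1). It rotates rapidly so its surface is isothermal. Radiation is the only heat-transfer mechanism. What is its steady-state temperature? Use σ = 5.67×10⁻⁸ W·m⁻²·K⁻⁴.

At equilibrium, absorbed power = emitted power.
Absorbing cross-section = πr² = 7.088×10⁷ m²; emitting surface = 4πr² = 2.835×10⁸ m² (ratio 4).
(1−a)S·A_cross = εσ·A_surf·T⁴  ⇒  T⁴ = (1−a)S/(4σ).
T⁴ = 0.360·515/(4·5.67×10⁻⁸) = 8.175×10⁸ K⁴.
T = (8.175×10⁸)^(1/4).

T ≈ 169 K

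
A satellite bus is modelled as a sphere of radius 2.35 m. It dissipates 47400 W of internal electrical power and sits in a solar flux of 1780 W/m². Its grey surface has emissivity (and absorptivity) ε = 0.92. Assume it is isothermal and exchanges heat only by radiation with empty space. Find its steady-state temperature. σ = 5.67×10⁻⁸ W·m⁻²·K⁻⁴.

At steady state, absorbed solar power + internal power = radiated power.
Absorbed: α·S·A_cross = 0.92·1780·17.35 = 28410 W (cross-section πr²).
Total input = 28410 + 47400 = 75810 W.
Radiated: εσ·A_surf·T⁴ with A_surf = 4πr² = 69.40 m².
T⁴ = 75810/(0.92·5.67×10⁻⁸·69.40) = 2.094×10¹⁰ K⁴.

T ≈ 380 K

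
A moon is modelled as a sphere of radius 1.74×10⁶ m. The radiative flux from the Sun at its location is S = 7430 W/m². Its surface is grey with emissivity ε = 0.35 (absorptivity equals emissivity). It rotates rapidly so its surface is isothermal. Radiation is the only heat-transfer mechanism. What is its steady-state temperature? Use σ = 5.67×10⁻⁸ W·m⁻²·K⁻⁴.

T ≈ 425 K

At equilibrium, absorbed power = emitted power.
Absorbing cross-section = πr² = 9.511×10¹² m²; emitting surface = 4πr² = 3.805×10¹³ m² (ratio 4).
εS·A_cross = εσ·A_surf·T⁴  ⇒  T⁴ = S/(4σ)   (ε cancels).
T⁴ = 7430/(4·5.67×10⁻⁸) = 3.276×10¹⁰ K⁴.
T = (3.276×10¹⁰)^(1/4).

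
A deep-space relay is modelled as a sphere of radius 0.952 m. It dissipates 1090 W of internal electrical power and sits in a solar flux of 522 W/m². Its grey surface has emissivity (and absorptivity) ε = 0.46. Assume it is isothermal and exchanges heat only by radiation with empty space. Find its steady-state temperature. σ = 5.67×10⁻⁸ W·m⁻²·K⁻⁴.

T ≈ 278 K

At steady state, absorbed solar power + internal power = radiated power.
Absorbed: α·S·A_cross = 0.46·522·2.847 = 683.7 W (cross-section πr²).
Total input = 683.7 + 1090 = 1774 W.
Radiated: εσ·A_surf·T⁴ with A_surf = 4πr² = 11.39 m².
T⁴ = 1774/(0.46·5.67×10⁻⁸·11.39) = 5.971×10⁹ K⁴.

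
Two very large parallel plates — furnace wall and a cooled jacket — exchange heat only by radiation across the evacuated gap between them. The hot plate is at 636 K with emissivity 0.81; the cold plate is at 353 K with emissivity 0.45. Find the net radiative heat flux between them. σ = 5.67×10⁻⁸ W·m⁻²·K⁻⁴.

q ≈ 3420 W/m²

For two infinite grey parallel plates, q = σ(T₁⁴ − T₂⁴)/(1/ε₁ + 1/ε₂ − 1).
T₁⁴ − T₂⁴ = 1.636×10¹¹ − 1.553×10¹⁰ = 1.481×10¹¹ K⁴.
1/ε₁ + 1/ε₂ − 1 = 1.235 + 2.222 − 1 = 2.457.
q = 5.67×10⁻⁸ × 1.481×10¹¹ / 2.457.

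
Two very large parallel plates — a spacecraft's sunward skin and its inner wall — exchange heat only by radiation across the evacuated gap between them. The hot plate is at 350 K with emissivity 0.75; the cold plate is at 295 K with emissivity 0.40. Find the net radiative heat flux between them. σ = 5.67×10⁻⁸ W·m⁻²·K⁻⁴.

q ≈ 149 W/m²

For two infinite grey parallel plates, q = σ(T₁⁴ − T₂⁴)/(1/ε₁ + 1/ε₂ − 1).
T₁⁴ − T₂⁴ = 1.501×10¹⁰ − 7.573×10⁹ = 7.433×10⁹ K⁴.
1/ε₁ + 1/ε₂ − 1 = 1.333 + 2.500 − 1 = 2.833.
q = 5.67×10⁻⁸ × 7.433×10⁹ / 2.833.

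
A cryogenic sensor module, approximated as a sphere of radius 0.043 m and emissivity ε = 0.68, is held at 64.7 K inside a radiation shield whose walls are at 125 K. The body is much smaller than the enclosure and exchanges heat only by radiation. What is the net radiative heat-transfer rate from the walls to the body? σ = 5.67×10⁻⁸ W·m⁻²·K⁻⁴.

P_net ≈ 0.203 W

For a small grey body in a large enclosure: P_net = εσA(T_body⁴ − T_wall⁴).
A = 4πr² = 0.02324 m²; T_body⁴ − T_wall⁴ = 1.752×10⁷ − 2.441×10⁸ = -2.266×10⁸ K⁴.
|P_net| = 0.68·5.67×10⁻⁸·0.02324·2.266×10⁸.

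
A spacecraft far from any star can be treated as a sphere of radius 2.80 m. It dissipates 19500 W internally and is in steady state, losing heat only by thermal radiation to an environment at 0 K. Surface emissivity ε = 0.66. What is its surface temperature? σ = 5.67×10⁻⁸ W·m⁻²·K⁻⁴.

T ≈ 270 K

Steady state: internal power = radiated power, P = εσA T⁴.
Radiating area A = 4πr² = 98.52 m².
T⁴ = P/(εσA) = 19500/(0.66·5.67×10⁻⁸·98.52) = 5.289×10⁹ K⁴.
T = (5.289×10⁹)^(1/4).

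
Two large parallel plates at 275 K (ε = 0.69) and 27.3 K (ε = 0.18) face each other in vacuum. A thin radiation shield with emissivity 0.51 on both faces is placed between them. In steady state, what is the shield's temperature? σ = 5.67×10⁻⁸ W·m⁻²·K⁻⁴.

T_s ≈ 254 K

In steady state the net flux on the hot side equals that on the cold side.
σ(T₁⁴−T_s⁴)/D₁ = σ(T_s⁴−T₂⁴)/D₂, with D₁ = 1/ε₁+1/ε_s−1 = 2.410, D₂ = 1/ε_s+1/ε₂−1 = 6.516.
Solve for T_s⁴: T_s⁴ = (D₂·T₁⁴ + D₁·T₂⁴)/(D₁+D₂) = 4.175×10⁹ K⁴.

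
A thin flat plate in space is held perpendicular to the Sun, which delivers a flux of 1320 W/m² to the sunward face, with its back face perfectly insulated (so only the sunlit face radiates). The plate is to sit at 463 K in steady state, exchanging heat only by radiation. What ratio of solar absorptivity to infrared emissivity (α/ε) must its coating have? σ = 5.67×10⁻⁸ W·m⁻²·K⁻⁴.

α/ε ≈ 1.97

Balance: αS·A = εσ·1A·T⁴ ⇒ α/ε = σT⁴/S.
α/ε = 5.67×10⁻⁸·(463)⁴/1320 = 5.67×10⁻⁸·4.595×10¹⁰/1320.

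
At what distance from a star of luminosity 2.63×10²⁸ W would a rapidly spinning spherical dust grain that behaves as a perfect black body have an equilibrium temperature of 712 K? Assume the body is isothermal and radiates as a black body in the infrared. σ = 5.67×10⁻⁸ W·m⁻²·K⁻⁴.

d ≈ 1.89×10¹¹ m

For an isothermal black-emitting sphere, (1−a)S·πr² = σ·4πr²·T⁴ ⇒ S = 4σT⁴/(1−a).
S = 4·5.67×10⁻⁸·(712)⁴/1.00 = 58290 W/m².
Flux falls as S = L/(4πd²), so d = √(L/(4πS)) = √(2.63×10²⁸/(4π·58290)).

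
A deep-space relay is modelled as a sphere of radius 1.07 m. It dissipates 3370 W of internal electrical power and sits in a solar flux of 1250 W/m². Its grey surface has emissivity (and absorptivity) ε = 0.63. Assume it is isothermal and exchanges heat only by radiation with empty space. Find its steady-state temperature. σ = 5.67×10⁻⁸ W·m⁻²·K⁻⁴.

At steady state, absorbed solar power + internal power = radiated power.
Absorbed: α·S·A_cross = 0.63·1250·3.597 = 2832 W (cross-section πr²).
Total input = 2832 + 3370 = 6202 W.
Radiated: εσ·A_surf·T⁴ with A_surf = 4πr² = 14.39 m².
T⁴ = 6202/(0.63·5.67×10⁻⁸·14.39) = 1.207×10¹⁰ K⁴.

T ≈ 331 K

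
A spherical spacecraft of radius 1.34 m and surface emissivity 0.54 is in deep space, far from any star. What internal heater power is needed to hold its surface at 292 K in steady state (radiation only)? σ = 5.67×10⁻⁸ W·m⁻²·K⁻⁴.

P = εσ·4πr²·T⁴.
4πr² = 22.56 m²; T⁴ = 7.270×10⁹ K⁴.
P = 0.54·5.67×10⁻⁸·22.56·7.270×10⁹.

P ≈ 5020 W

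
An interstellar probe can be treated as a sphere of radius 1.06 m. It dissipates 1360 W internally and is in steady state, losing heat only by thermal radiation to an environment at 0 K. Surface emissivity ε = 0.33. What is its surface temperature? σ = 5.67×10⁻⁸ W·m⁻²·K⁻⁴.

Steady state: internal power = radiated power, P = εσA T⁴.
Radiating area A = 4πr² = 14.12 m².
T⁴ = P/(εσA) = 1360/(0.33·5.67×10⁻⁸·14.12) = 5.148×10⁹ K⁴.
T = (5.148×10⁹)^(1/4).

T ≈ 268 K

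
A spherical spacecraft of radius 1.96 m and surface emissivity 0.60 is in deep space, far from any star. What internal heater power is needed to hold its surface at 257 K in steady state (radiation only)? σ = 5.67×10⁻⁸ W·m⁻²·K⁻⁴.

P = εσ·4πr²·T⁴.
4πr² = 48.27 m²; T⁴ = 4.362×10⁹ K⁴.
P = 0.60·5.67×10⁻⁸·48.27·4.362×10⁹.

P ≈ 7160 W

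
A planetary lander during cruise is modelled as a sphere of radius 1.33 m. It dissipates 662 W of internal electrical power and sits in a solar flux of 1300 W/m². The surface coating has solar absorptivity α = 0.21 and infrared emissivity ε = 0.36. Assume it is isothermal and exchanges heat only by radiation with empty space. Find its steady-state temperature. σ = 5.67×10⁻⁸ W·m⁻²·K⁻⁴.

At steady state, absorbed solar power + internal power = radiated power.
Absorbed: α·S·A_cross = 0.21·1300·5.557 = 1517 W (cross-section πr²).
Total input = 1517 + 662 = 2179 W.
Radiated: εσ·A_surf·T⁴ with A_surf = 4πr² = 22.23 m².
T⁴ = 2179/(0.36·5.67×10⁻⁸·22.23) = 4.803×10⁹ K⁴.

T ≈ 263 K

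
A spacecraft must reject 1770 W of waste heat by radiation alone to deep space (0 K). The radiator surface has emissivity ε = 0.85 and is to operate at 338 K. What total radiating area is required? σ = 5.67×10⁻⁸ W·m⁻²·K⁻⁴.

P = εσA T⁴ ⇒ A = P/(εσT⁴).
T⁴ = 1.305×10¹⁰ K⁴.
A = 1770/(0.85 × 5.67×10⁻⁸ × 1.305×10¹⁰).

A ≈ 2.81 m²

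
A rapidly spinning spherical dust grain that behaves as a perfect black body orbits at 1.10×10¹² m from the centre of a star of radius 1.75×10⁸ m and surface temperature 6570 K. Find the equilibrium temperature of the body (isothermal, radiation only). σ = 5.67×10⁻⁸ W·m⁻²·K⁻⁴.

The star's surface emits σT_*⁴; at distance d the flux is S = σT_*⁴(R_*/d)².
S = 5.67×10⁻⁸·(6570)⁴·(1.75×10⁸/1.10×10¹²)² = 2.674 W/m².
For an isothermal sphere T⁴ = (1−a)S/(4σ) = 1.179×10⁷ K⁴.

T ≈ 58.6 K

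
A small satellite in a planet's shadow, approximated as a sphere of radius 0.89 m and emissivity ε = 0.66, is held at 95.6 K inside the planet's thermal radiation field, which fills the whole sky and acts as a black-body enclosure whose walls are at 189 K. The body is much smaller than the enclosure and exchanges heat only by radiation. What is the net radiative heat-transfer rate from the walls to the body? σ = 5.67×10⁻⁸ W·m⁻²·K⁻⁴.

For a small grey body in a large enclosure: P_net = εσA(T_body⁴ − T_wall⁴).
A = 4πr² = 9.954 m²; T_body⁴ − T_wall⁴ = 8.353×10⁷ − 1.276×10⁹ = -1.192×10⁹ K⁴.
|P_net| = 0.66·5.67×10⁻⁸·9.954·1.192×10⁹.

P_net ≈ 444 W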